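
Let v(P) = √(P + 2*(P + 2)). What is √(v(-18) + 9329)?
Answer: √(9329 + 5*I*√2) ≈ 96.587 + 0.0366*I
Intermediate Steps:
v(P) = √(4 + 3*P) (v(P) = √(P + 2*(2 + P)) = √(P + (4 + 2*P)) = √(4 + 3*P))
√(v(-18) + 9329) = √(√(4 + 3*(-18)) + 9329) = √(√(4 - 54) + 9329) = √(√(-50) + 9329) = √(5*I*√2 + 9329) = √(9329 + 5*I*√2)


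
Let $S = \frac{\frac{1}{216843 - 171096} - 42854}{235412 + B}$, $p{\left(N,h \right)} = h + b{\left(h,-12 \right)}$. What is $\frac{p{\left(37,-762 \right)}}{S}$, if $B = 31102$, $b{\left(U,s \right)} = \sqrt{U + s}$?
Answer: $\frac{9290468559996}{1960441937} - \frac{36576647874 i \sqrt{86}}{1960441937} \approx 4739.0 - 173.02 i$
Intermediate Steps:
$p{\left(N,h \right)} = h + \sqrt{-12 + h}$ ($p{\left(N,h \right)} = h + \sqrt{h - 12} = h + \sqrt{-12 + h}$)
$S = - \frac{1960441937}{12192215958}$ ($S = \frac{\frac{1}{216843 - 171096} - 42854}{235412 + 31102} = \frac{\frac{1}{45747} + \left(-100611 + 57757\right)}{266514} = \left(\frac{1}{45747} - 42854\right) \frac{1}{266514} = \left(- \frac{1960441937}{45747}\right) \frac{1}{266514} = - \frac{1960441937}{12192215958} \approx -0.16079$)
$\frac{p{\left(37,-762 \right)}}{S} = \frac{-762 + \sqrt{-12 - 762}}{- \frac{1960441937}{12192215958}} = \left(-762 + \sqrt{-774}\right) \left(- \frac{12192215958}{1960441937}\right) = \left(-762 + 3 i \sqrt{86}\right) \left(- \frac{12192215958}{1960441937}\right) = \frac{9290468559996}{1960441937} - \frac{36576647874 i \sqrt{86}}{1960441937}$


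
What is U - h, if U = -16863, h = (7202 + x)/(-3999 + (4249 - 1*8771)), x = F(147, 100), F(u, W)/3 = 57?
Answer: -143682250/8521 ≈ -16862.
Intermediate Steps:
F(u, W) = 171 (F(u, W) = 3*57 = 171)
x = 171
h = -7373/8521 (h = (7202 + 171)/(-3999 + (4249 - 1*8771)) = 7373/(-3999 + (4249 - 8771)) = 7373/(-3999 - 4522) = 7373/(-8521) = 7373*(-1/8521) = -7373/8521 ≈ -0.86527)
U - h = -16863 - 1*(-7373/8521) = -16863 + 7373/8521 = -143682250/8521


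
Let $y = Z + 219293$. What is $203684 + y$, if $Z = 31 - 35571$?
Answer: $387437$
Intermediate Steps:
$Z = -35540$ ($Z = 31 - 35571 = -35540$)
$y = 183753$ ($y = -35540 + 219293 = 183753$)
$203684 + y = 203684 + 183753 = 387437$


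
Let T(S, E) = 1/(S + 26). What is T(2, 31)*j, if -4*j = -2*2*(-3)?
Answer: -3/28 ≈ -0.10714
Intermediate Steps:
T(S, E) = 1/(26 + S)
j = -3 (j = -(-2*2)*(-3)/4 = -(-1)*(-3) = -1/4*12 = -3)
T(2, 31)*j = -3/(26 + 2) = -3/28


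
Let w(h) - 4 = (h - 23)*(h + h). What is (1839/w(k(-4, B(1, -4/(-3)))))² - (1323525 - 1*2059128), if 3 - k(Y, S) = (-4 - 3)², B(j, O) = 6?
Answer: 29680042608033/40347904 ≈ 7.3560e+5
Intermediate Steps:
k(Y, S) = -46 (k(Y, S) = 3 - (-4 - 3)² = 3 - 1*(-7)² = 3 - 1*49 = 3 - 49 = -46)
w(h) = 4 + 2*h*(-23 + h) (w(h) = 4 + (h - 23)*(h + h) = 4 + (-23 + h)*(2*h) = 4 + 2*h*(-23 + h))
(1839/w(k(-4, B(1, -4/(-3)))))² - (1323525 - 1*2059128) = (1839/(4 - 46*(-46) + 2*(-46)²))² - (1323525 - 1*2059128) = (1839/(4 + 2116 + 2*2116))² - (1323525 - 2059128) = (1839/(4 + 2116 + 4232))² - 1*(-735603) = (1839/6352)² + 735603 = 3381921/40347904 + 735603 = 29680042608033/40347904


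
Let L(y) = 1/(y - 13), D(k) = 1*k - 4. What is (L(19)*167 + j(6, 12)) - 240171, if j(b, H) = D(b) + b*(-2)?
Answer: -1440919/6 ≈ -2.4015e+5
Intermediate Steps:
D(k) = -4 + k (D(k) = k - 4 = -4 + k)
j(b, H) = -4 - b (j(b, H) = (-4 + b) + b*(-2) = (-4 + b) - 2*b = -4 - b)
L(y) = 1/(-13 + y)
(L(19)*167 + j(6, 12)) - 240171 = (167/(-13 + 19) + (-4 - 1*6)) - 240171 = (167/6 + (-4 - 6)) - 240171 = ((⅙)*167 - 10) - 240171 = (167/6 - 10) - 240171 = 107/6 - 240171 = -1440919/6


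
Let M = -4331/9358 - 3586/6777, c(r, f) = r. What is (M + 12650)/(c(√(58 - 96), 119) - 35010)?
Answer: -1560258657099125/4318493362113606 - 802189540925*I*√38/77732880518044908 ≈ -0.3613 - 6.3616e-5*I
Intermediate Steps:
M = -62908975/63419166 (M = -4331*1/9358 - 3586*1/6777 = -4331/9358 - 3586/6777 = -62908975/63419166 ≈ -0.99195)
(M + 12650)/(c(√(58 - 96), 119) - 35010) = (-62908975/63419166 + 12650)/(√(58 - 96) - 35010) = 802189540925/(63419166*(√(-38) - 35010)) = 802189540925/(63419166*(I*√38 - 35010)) = 802189540925/(63419166*(-35010 + I*√38))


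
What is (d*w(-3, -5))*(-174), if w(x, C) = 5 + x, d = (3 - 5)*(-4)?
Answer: -2784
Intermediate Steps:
d = 8 (d = -2*(-4) = 8)
(d*w(-3, -5))*(-174) = (8*(5 - 3))*(-174) = (8*2)*(-174) = 16*(-174) = -2784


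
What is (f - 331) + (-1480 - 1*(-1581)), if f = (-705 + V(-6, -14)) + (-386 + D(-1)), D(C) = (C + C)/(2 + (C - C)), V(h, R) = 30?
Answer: -1292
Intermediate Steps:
D(C) = C (D(C) = (2*C)/(2 + 0) = (2*C)/2 = (2*C)*(½) = C)
f = -1062 (f = (-705 + 30) + (-386 - 1) = -675 - 387 = -1062)
(f - 331) + (-1480 - 1*(-1581)) = (-1062 - 331) + (-1480 - 1*(-1581)) = -1393 + (-1480 + 1581) = -1393 + 101 = -1292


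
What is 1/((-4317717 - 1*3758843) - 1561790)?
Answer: -1/9638350 ≈ -1.0375e-7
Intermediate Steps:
1/((-4317717 - 1*3758843) - 1561790) = 1/((-4317717 - 3758843) - 1561790) = 1/(-8076560 - 1561790) = 1/(-9638350) = -1/9638350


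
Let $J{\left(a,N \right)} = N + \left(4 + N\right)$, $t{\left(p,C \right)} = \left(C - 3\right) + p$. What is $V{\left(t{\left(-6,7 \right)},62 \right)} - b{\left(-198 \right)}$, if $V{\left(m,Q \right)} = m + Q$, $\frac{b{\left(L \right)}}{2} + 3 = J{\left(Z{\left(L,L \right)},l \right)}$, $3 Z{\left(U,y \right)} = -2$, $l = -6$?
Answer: $82$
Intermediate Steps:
$Z{\left(U,y \right)} = - \frac{2}{3}$ ($Z{\left(U,y \right)} = \frac{1}{3} \left(-2\right) = - \frac{2}{3}$)
$t{\left(p,C \right)} = -3 + C + p$ ($t{\left(p,C \right)} = \left(-3 + C\right) + p = -3 + C + p$)
$J{\left(a,N \right)} = 4 + 2 N$
$b{\left(L \right)} = -22$ ($b{\left(L \right)} = -6 + 2 \left(4 + 2 \left(-6\right)\right) = -6 + 2 \left(4 - 12\right) = -6 + 2 \left(-8\right) = -6 - 16 = -22$)
$V{\left(m,Q \right)} = Q + m$
$V{\left(t{\left(-6,7 \right)},62 \right)} - b{\left(-198 \right)} = \left(62 - 2\right) - -22 = \left(62 - 2\right) + 22 = 60 + 22 = 82$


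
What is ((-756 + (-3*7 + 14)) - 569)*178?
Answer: -237096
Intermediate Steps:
((-756 + (-3*7 + 14)) - 569)*178 = ((-756 + (-21 + 14)) - 569)*178 = ((-756 - 7) - 569)*178 = (-763 - 569)*178 = -1332*178 = -237096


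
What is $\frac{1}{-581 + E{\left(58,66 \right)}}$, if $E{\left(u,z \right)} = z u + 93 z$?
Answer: $\frac{1}{9385} \approx 0.00010655$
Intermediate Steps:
$E{\left(u,z \right)} = 93 z + u z$ ($E{\left(u,z \right)} = u z + 93 z = 93 z + u z$)
$\frac{1}{-581 + E{\left(58,66 \right)}} = \frac{1}{-581 + 66 \left(93 + 58\right)} = \frac{1}{-581 + 66 \cdot 151} = \frac{1}{-581 + 9966} = \frac{1}{9385}$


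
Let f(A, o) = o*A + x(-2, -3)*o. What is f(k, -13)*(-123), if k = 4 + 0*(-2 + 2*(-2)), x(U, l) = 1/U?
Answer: 11193/2 ≈ 5596.5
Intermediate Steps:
k = 4 (k = 4 + 0*(-2 - 4) = 4 + 0*(-6) = 4 + 0 = 4)
f(A, o) = -o/2 + A*o (f(A, o) = o*A + o/(-2) = A*o - o/2 = -o/2 + A*o)
f(k, -13)*(-123) = -13*(-1/2 + 4)*(-123) = -13*7/2*(-123) = -91/2*(-123) = 11193/2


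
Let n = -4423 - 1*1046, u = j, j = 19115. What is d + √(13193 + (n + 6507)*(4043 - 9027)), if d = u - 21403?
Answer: -2288 + I*√5160199 ≈ -2288.0 + 2271.6*I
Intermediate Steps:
u = 19115
n = -5469 (n = -4423 - 1046 = -5469)
d = -2288 (d = 19115 - 21403 = -2288)
d + √(13193 + (n + 6507)*(4043 - 9027)) = -2288 + √(13193 + (-5469 + 6507)*(4043 - 9027)) = -2288 + √(13193 + 1038*(-4984)) = -2288 + √(13193 - 5173392) = -2288 + √(-5160199) = -2288 + I*√5160199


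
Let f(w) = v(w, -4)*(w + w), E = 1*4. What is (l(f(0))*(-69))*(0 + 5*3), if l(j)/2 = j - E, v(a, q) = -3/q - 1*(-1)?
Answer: 8280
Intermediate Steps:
v(a, q) = 1 - 3/q (v(a, q) = -3/q + 1 = 1 - 3/q)
E = 4
f(w) = 7*w/2 (f(w) = ((-3 - 4)/(-4))*(w + w) = (-1/4*(-7))*(2*w) = 7*(2*w)/4 = 7*w/2)
l(j) = -8 + 2*j (l(j) = 2*(j - 1*4) = 2*(j - 4) = 2*(-4 + j) = -8 + 2*j)
(l(f(0))*(-69))*(0 + 5*3) = ((-8 + 2*((7/2)*0))*(-69))*(0 + 5*3) = ((-8 + 2*0)*(-69))*(0 + 15) = ((-8 + 0)*(-69))*15 = -8*(-69)*15 = 552*15 = 8280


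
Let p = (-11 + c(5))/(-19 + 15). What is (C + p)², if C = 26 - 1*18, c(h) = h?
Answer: 361/4 ≈ 90.250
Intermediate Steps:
p = 3/2 (p = (-11 + 5)/(-19 + 15) = -6/(-4) = -6*(-¼) = 3/2 ≈ 1.5000)
C = 8 (C = 26 - 18 = 8)
(C + p)² = (8 + 3/2)² = (19/2)² = 361/4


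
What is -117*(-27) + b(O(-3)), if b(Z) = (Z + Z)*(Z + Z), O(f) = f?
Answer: 3195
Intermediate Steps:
b(Z) = 4*Z² (b(Z) = (2*Z)*(2*Z) = 4*Z²)
-117*(-27) + b(O(-3)) = -117*(-27) + 4*(-3)² = 3159 + 4*9 = 3159 + 36 = 3195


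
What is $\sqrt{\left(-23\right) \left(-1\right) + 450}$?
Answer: $\sqrt{473} \approx 21.749$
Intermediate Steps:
$\sqrt{\left(-23\right) \left(-1\right) + 450} = \sqrt{23 + 450} = \sqrt{473}$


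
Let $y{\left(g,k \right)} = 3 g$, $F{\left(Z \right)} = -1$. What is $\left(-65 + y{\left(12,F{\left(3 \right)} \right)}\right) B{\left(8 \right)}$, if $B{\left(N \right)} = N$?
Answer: $-232$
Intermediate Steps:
$\left(-65 + y{\left(12,F{\left(3 \right)} \right)}\right) B{\left(8 \right)} = \left(-65 + 3 \cdot 12\right) 8 = \left(-65 + 36\right) 8 = \left(-29\right) 8 = -232$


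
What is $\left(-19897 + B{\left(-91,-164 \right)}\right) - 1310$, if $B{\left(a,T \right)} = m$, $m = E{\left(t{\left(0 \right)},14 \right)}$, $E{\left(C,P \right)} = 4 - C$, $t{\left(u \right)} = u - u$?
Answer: $-21203$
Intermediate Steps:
$t{\left(u \right)} = 0$
$m = 4$ ($m = 4 - 0 = 4 + 0 = 4$)
$B{\left(a,T \right)} = 4$
$\left(-19897 + B{\left(-91,-164 \right)}\right) - 1310 = \left(-19897 + 4\right) - 1310 = -19893 - 1310 = -21203$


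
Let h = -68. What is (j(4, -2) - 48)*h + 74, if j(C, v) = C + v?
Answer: 3202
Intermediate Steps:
(j(4, -2) - 48)*h + 74 = ((4 - 2) - 48)*(-68) + 74 = (2 - 48)*(-68) + 74 = -46*(-68) + 74 = 3128 + 74 = 3202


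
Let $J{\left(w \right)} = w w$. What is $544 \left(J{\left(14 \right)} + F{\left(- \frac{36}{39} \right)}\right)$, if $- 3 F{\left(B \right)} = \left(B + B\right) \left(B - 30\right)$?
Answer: $\frac{16269952}{169} \approx 96272.0$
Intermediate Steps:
$F{\left(B \right)} = - \frac{2 B \left(-30 + B\right)}{3}$ ($F{\left(B \right)} = - \frac{\left(B + B\right) \left(B - 30\right)}{3} = - \frac{2 B \left(-30 + B\right)}{3}$)
$J{\left(w \right)} = w^{2}$
$544 \left(J{\left(14 \right)} + F{\left(- \frac{36}{39} \right)}\right) = 544 \left(14^{2} + \frac{2 \left(- \frac{36}{39}\right) \left(30 - - \frac{36}{39}\right)}{3}\right) = 544 \left(196 + \frac{2 \left(\left(-36\right) \frac{1}{39}\right) \left(30 - \left(-36\right) \frac{1}{39}\right)}{3}\right) = 544 \left(196 + \frac{2}{3} \left(- \frac{12}{13}\right) \left(30 - - \frac{12}{13}\right)\right) = 544 \left(196 + \frac{2}{3} \left(- \frac{12}{13}\right) \left(30 + \frac{12}{13}\right)\right) = 544 \left(196 + \frac{2}{3} \left(- \frac{12}{13}\right) \frac{402}{13}\right) = 544 \left(196 - \frac{3216}{169}\right) = 544 \cdot \frac{29908}{169} = \frac{16269952}{169}$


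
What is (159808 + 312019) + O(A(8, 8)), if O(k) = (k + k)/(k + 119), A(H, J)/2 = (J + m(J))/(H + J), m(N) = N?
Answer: 57091071/121 ≈ 4.7183e+5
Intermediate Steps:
A(H, J) = 4*J/(H + J) (A(H, J) = 2*((J + J)/(H + J)) = 2*((2*J)/(H + J)) = 2*(2*J/(H + J)) = 4*J/(H + J))
O(k) = 2*k/(119 + k) (O(k) = (2*k)/(119 + k) = 2*k/(119 + k))
(159808 + 312019) + O(A(8, 8)) = (159808 + 312019) + 2*(4*8/(8 + 8))/(119 + 4*8/(8 + 8)) = 471827 + 2*(4*8/16)/(119 + 4*8/16) = 471827 + 2*(4*8*(1/16))/(119 + 4*8*(1/16)) = 471827 + 2*2/(119 + 2) = 471827 + 2*2/121 = 471827 + 2*2*(1/121) = 471827 + 4/121 = 57091071/121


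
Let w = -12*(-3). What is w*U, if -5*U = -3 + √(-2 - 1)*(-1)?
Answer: 108/5 + 36*I*√3/5 ≈ 21.6 + 12.471*I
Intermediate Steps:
w = 36
U = ⅗ + I*√3/5 (U = -(-3 + √(-2 - 1)*(-1))/5 = -(-3 + √(-3)*(-1))/5 = -(-3 + (I*√3)*(-1))/5 = -(-3 - I*√3)/5 = ⅗ + I*√3/5 ≈ 0.6 + 0.34641*I)
w*U = 36*(⅗ + I*√3/5) = 108/5 + 36*I*√3/5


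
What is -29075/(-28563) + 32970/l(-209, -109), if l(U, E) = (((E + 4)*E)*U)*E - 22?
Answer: 7581623528335/7447188802449 ≈ 1.0181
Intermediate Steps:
l(U, E) = -22 + U*E²*(4 + E) (l(U, E) = (((4 + E)*E)*U)*E - 22 = ((E*(4 + E))*U)*E - 22 = (E*U*(4 + E))*E - 22 = U*E²*(4 + E) - 22 = -22 + U*E²*(4 + E))
-29075/(-28563) + 32970/l(-209, -109) = -29075/(-28563) + 32970/(-22 - 209*(-109)³ + 4*(-209)*(-109)²) = -29075*(-1/28563) + 32970/(-22 - 209*(-1295029) + 4*(-209)*11881) = 29075/28563 + 32970/(-22 + 270661061 - 9932516) = 29075/28563 + 32970/260728523 = 7581623528335/7447188802449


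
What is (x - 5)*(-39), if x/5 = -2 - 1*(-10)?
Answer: -1365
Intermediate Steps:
x = 40 (x = 5*(-2 - 1*(-10)) = 5*(-2 + 10) = 5*8 = 40)
(x - 5)*(-39) = (40 - 5)*(-39) = 35*(-39) = -1365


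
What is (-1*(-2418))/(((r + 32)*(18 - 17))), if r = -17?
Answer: 806/5 ≈ 161.20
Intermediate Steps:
(-1*(-2418))/(((r + 32)*(18 - 17))) = (-1*(-2418))/(((-17 + 32)*(18 - 17))) = 2418/((15*1)) = 2418/15 = 2418*(1/15) = 806/5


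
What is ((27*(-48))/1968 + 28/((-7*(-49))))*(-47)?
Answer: 54473/2009 ≈ 27.114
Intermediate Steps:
((27*(-48))/1968 + 28/((-7*(-49))))*(-47) = (-1296*1/1968 + 28/343)*(-47) = (-27/41 + 28*(1/343))*(-47) = (-27/41 + 4/49)*(-47) = -1159/2009*(-47) = 54473/2009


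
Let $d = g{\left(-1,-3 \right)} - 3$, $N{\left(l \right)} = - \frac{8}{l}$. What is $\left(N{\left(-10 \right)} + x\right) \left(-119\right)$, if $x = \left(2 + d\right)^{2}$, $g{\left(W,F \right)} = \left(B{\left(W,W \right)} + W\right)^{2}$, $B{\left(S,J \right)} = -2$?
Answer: $- \frac{38556}{5} \approx -7711.2$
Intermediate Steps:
$g{\left(W,F \right)} = \left(-2 + W\right)^{2}$
$d = 6$ ($d = \left(-2 - 1\right)^{2} - 3 = \left(-3\right)^{2} - 3 = 9 - 3 = 6$)
$x = 64$ ($x = \left(2 + 6\right)^{2} = 8^{2} = 64$)
$\left(N{\left(-10 \right)} + x\right) \left(-119\right) = \left(- \frac{8}{-10} + 64\right) \left(-119\right) = \left(\left(-8\right) \left(- \frac{1}{10}\right) + 64\right) \left(-119\right) = \left(\frac{4}{5} + 64\right) \left(-119\right) = \frac{324}{5} \left(-119\right) = - \frac{38556}{5}$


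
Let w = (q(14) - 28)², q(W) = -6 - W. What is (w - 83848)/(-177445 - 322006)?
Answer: 81544/499451 ≈ 0.16327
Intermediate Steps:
w = 2304 (w = ((-6 - 1*14) - 28)² = ((-6 - 14) - 28)² = (-20 - 28)² = (-48)² = 2304)
(w - 83848)/(-177445 - 322006) = (2304 - 83848)/(-177445 - 322006) = -81544/(-499451) = -81544*(-1/499451) = 81544/499451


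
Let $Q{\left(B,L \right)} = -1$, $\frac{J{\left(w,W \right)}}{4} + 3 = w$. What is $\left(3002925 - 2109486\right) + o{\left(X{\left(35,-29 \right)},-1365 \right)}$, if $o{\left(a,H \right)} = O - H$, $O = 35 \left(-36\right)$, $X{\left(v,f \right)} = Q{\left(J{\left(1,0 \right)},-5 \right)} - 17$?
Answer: $893544$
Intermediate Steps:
$J{\left(w,W \right)} = -12 + 4 w$
$X{\left(v,f \right)} = -18$ ($X{\left(v,f \right)} = -1 - 17 = -18$)
$O = -1260$
$o{\left(a,H \right)} = -1260 - H$
$\left(3002925 - 2109486\right) + o{\left(X{\left(35,-29 \right)},-1365 \right)} = \left(3002925 - 2109486\right) - -105 = 893439 + \left(-1260 + 1365\right) = 893439 + 105 = 893544$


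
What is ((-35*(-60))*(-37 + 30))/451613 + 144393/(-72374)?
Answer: -66273653709/32685039262 ≈ -2.0276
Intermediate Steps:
((-35*(-60))*(-37 + 30))/451613 + 144393/(-72374) = (2100*(-7))*(1/451613) + 144393*(-1/72374) = -14700*1/451613 - 144393/72374 = -14700/451613 - 144393/72374 = -66273653709/32685039262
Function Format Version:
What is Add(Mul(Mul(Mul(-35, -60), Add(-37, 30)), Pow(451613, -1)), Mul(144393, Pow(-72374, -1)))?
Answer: Rational(-66273653709, 32685039262) ≈ -2.0276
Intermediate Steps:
Add(Mul(Mul(Mul(-35, -60), Add(-37, 30)), Pow(451613, -1)), Mul(144393, Pow(-72374, -1))) = Add(Mul(Mul(2100, -7), Rational(1, 451613)), Mul(144393, Rational(-1, 72374))) = Add(Mul(-14700, Rational(1, 451613)), Rational(-144393, 72374)) = Add(Rational(-14700, 451613), Rational(-144393, 72374)) = Rational(-66273653709, 32685039262)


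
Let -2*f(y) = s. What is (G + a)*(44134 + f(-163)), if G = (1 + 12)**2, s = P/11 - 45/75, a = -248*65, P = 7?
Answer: -38718962919/55 ≈ -7.0398e+8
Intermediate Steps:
a = -16120
s = 2/55 (s = 7/11 - 45/75 = 7*(1/11) - 45*1/75 = 7/11 - 3/5 = 2/55 ≈ 0.036364)
f(y) = -1/55 (f(y) = -1/2*2/55 = -1/55)
G = 169 (G = 13**2 = 169)
(G + a)*(44134 + f(-163)) = (169 - 16120)*(44134 - 1/55) = -15951*2427369/55 = -38718962919/55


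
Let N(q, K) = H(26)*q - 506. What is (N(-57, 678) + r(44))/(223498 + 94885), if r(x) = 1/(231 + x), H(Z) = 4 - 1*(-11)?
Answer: -374274/87555325 ≈ -0.0042747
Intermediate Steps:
H(Z) = 15 (H(Z) = 4 + 11 = 15)
N(q, K) = -506 + 15*q (N(q, K) = 15*q - 506 = -506 + 15*q)
(N(-57, 678) + r(44))/(223498 + 94885) = ((-506 + 15*(-57)) + 1/(231 + 44))/(223498 + 94885) = ((-506 - 855) + 1/275)/318383 = (-1361 + 1/275)*(1/318383) = -374274/275*1/318383 = -374274/87555325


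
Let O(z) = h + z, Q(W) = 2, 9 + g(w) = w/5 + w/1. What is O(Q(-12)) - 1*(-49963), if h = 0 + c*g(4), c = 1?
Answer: 249804/5 ≈ 49961.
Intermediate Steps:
g(w) = -9 + 6*w/5 (g(w) = -9 + (w/5 + w/1) = -9 + (w*(1/5) + w*1) = -9 + (w/5 + w) = -9 + 6*w/5)
h = -21/5 (h = 0 + 1*(-9 + (6/5)*4) = 0 + 1*(-9 + 24/5) = 0 + 1*(-21/5) = 0 - 21/5 = -21/5 ≈ -4.2000)
O(z) = -21/5 + z
O(Q(-12)) - 1*(-49963) = (-21/5 + 2) - 1*(-49963) = -11/5 + 49963 = 249804/5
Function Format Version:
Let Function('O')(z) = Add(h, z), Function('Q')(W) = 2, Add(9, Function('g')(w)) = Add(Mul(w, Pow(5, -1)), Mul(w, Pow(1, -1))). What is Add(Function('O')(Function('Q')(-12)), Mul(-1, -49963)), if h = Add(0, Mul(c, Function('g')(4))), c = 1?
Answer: Rational(249804, 5) ≈ 49961.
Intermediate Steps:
Function('g')(w) = Add(-9, Mul(Rational(6, 5), w)) (Function('g')(w) = Add(-9, Add(Mul(w, Pow(5, -1)), Mul(w, Pow(1, -1)))) = Add(-9, Add(Mul(w, Rational(1, 5)), Mul(w, 1))) = Add(-9, Add(Mul(Rational(1, 5), w), w)) = Add(-9, Mul(Rational(6, 5), w)))
h = Rational(-21, 5) (h = Add(0, Mul(1, Add(-9, Mul(Rational(6, 5), 4)))) = Add(0, Mul(1, Add(-9, Rational(24, 5)))) = Add(0, Mul(1, Rational(-21, 5))) = Add(0, Rational(-21, 5)) = Rational(-21, 5) ≈ -4.2000)
Function('O')(z) = Add(Rational(-21, 5), z)
Add(Function('O')(Function('Q')(-12)), Mul(-1, -49963)) = Add(Add(Rational(-21, 5), 2), Mul(-1, -49963)) = Add(Rational(-11, 5), 49963) = Rational(249804, 5)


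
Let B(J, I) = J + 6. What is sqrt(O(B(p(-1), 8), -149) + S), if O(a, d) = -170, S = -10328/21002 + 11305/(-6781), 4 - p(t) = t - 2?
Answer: I*sqrt(872927826071606179)/71207281 ≈ 13.121*I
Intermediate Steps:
p(t) = 6 - t (p(t) = 4 - (t - 2) = 4 - (-2 + t) = 4 + (2 - t) = 6 - t)
B(J, I) = 6 + J
S = -153730889/71207281 (S = -10328*1/21002 + 11305*(-1/6781) = -5164/10501 - 11305/6781 = -153730889/71207281 ≈ -2.1589)
sqrt(O(B(p(-1), 8), -149) + S) = sqrt(-170 - 153730889/71207281) = sqrt(-12258968659/71207281) = I*sqrt(872927826071606179)/71207281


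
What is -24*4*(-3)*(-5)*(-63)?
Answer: 90720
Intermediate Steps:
-24*4*(-3)*(-5)*(-63) = -(-288)*(-5)*(-63) = -24*60*(-63) = -1440*(-63) = 90720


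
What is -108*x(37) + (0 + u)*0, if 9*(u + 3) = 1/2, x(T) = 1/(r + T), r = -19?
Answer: -6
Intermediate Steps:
x(T) = 1/(-19 + T)
u = -53/18 (u = -3 + (⅑)/2 = -3 + (⅑)*(½) = -3 + 1/18 = -53/18 ≈ -2.9444)
-108*x(37) + (0 + u)*0 = -108/(-19 + 37) + (0 - 53/18)*0 = -108/18 - 53/18*0 = -108*1/18 + 0 = -6 + 0 = -6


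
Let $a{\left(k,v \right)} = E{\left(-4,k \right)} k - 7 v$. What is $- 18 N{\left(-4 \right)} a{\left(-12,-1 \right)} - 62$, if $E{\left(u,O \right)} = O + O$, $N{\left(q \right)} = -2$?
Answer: $10558$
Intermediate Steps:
$E{\left(u,O \right)} = 2 O$
$a{\left(k,v \right)} = - 7 v + 2 k^{2}$ ($a{\left(k,v \right)} = 2 k k - 7 v = 2 k^{2} - 7 v = - 7 v + 2 k^{2}$)
$- 18 N{\left(-4 \right)} a{\left(-12,-1 \right)} - 62 = \left(-18\right) \left(-2\right) \left(\left(-7\right) \left(-1\right) + 2 \left(-12\right)^{2}\right) - 62 = 36 \left(7 + 2 \cdot 144\right) - 62 = 36 \left(7 + 288\right) - 62 = 36 \cdot 295 - 62 = 10620 - 62 = 10558$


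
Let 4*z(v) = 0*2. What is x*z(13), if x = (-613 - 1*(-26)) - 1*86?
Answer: 0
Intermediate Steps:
z(v) = 0 (z(v) = (0*2)/4 = (¼)*0 = 0)
x = -673 (x = (-613 + 26) - 86 = -587 - 86 = -673)
x*z(13) = -673*0 = 0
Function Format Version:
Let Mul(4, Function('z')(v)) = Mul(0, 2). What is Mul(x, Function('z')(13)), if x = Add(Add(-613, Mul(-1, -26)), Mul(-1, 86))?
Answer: 0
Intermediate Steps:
Function('z')(v) = 0 (Function('z')(v) = Mul(Rational(1, 4), Mul(0, 2)) = Mul(Rational(1, 4), 0) = 0)
x = -673 (x = Add(Add(-613, 26), -86) = Add(-587, -86) = -673)
Mul(x, Function('z')(13)) = Mul(-673, 0) = 0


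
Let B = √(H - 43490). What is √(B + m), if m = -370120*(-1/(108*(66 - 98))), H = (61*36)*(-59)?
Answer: √(-138795 + 1296*I*√173054)/36 ≈ 12.698 + 16.381*I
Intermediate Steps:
H = -129564 (H = 2196*(-59) = -129564)
B = I*√173054 (B = √(-129564 - 43490) = √(-173054) = I*√173054 ≈ 416.0*I)
m = -46265/432 (m = -370120/((-32*(-108))) = -370120/3456 = -370120*1/3456 = -46265/432 ≈ -107.09)
√(B + m) = √(I*√173054 - 46265/432) = √(-46265/432 + I*√173054)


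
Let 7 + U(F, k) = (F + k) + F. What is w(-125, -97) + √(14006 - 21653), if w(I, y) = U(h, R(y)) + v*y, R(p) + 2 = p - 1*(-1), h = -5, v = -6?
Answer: 467 + I*√7647 ≈ 467.0 + 87.447*I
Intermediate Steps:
R(p) = -1 + p (R(p) = -2 + (p - 1*(-1)) = -2 + (p + 1) = -2 + (1 + p) = -1 + p)
U(F, k) = -7 + k + 2*F (U(F, k) = -7 + ((F + k) + F) = -7 + (k + 2*F) = -7 + k + 2*F)
w(I, y) = -18 - 5*y (w(I, y) = (-7 + (-1 + y) + 2*(-5)) - 6*y = (-7 + (-1 + y) - 10) - 6*y = (-18 + y) - 6*y = -18 - 5*y)
w(-125, -97) + √(14006 - 21653) = (-18 - 5*(-97)) + √(14006 - 21653) = (-18 + 485) + √(-7647) = 467 + I*√7647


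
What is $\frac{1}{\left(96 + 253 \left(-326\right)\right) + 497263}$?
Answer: $\frac{1}{414881} \approx 2.4103 \cdot 10^{-6}$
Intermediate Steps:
$\frac{1}{\left(96 + 253 \left(-326\right)\right) + 497263} = \frac{1}{\left(96 - 82478\right) + 497263} = \frac{1}{-82382 + 497263} = \frac{1}{414881}$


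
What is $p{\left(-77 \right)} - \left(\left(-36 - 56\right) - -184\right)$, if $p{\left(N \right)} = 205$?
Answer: $113$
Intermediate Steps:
$p{\left(-77 \right)} - \left(\left(-36 - 56\right) - -184\right) = 205 - \left(\left(-36 - 56\right) - -184\right) = 205 - \left(-92 + 184\right) = 205 - 92 = 113$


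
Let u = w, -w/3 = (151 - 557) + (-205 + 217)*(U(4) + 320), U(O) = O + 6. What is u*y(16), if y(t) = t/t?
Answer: -10662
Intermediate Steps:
U(O) = 6 + O
y(t) = 1
w = -10662 (w = -3*((151 - 557) + (-205 + 217)*((6 + 4) + 320)) = -3*(-406 + 12*(10 + 320)) = -3*(-406 + 12*330) = -3*(-406 + 3960) = -3*3554 = -10662)
u = -10662
u*y(16) = -10662*1 = -10662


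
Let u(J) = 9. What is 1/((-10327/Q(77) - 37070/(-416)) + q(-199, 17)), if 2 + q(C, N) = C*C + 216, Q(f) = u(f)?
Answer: 1872/72552479 ≈ 2.5802e-5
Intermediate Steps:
Q(f) = 9
q(C, N) = 214 + C**2 (q(C, N) = -2 + (C*C + 216) = -2 + (C**2 + 216) = -2 + (216 + C**2) = 214 + C**2)
1/((-10327/Q(77) - 37070/(-416)) + q(-199, 17)) = 1/((-10327/9 - 37070/(-416)) + (214 + (-199)**2)) = 1/((-10327*1/9 - 37070*(-1/416)) + (214 + 39601)) = 1/((-10327/9 + 18535/208) + 39815) = 1/(-1981201/1872 + 39815) = 1/(72552479/1872) = 1872/72552479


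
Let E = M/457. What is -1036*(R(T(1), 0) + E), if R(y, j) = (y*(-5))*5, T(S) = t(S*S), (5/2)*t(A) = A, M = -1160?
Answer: 5936280/457 ≈ 12990.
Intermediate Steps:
t(A) = 2*A/5
T(S) = 2*S²/5 (T(S) = 2*(S*S)/5 = 2*S²/5)
R(y, j) = -25*y (R(y, j) = -5*y*5 = -25*y)
E = -1160/457 ≈ -2.5383
-1036*(R(T(1), 0) + E) = -1036*(-10*1² - 1160/457) = -1036*(-10 - 1160/457) = -1036*(-5730/457) = 5936280/457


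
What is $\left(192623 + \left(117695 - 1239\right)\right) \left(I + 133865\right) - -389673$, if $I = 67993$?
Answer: $62390458455$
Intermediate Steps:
$\left(192623 + \left(117695 - 1239\right)\right) \left(I + 133865\right) - -389673 = \left(192623 + \left(117695 - 1239\right)\right) \left(67993 + 133865\right) - -389673 = \left(192623 + \left(117695 - 1239\right)\right) 201858 + 389673 = \left(192623 + 116456\right) 201858 + 389673 = 309079 \cdot 201858 + 389673 = 62390068782 + 389673 = 62390458455$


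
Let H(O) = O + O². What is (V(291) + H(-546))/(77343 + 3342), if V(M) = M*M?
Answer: 127417/26895 ≈ 4.7376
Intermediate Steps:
V(M) = M²
(V(291) + H(-546))/(77343 + 3342) = (291² - 546*(1 - 546))/(77343 + 3342) = (84681 - 546*(-545))/80685 = (84681 + 297570)*(1/80685) = 382251*(1/80685) = 127417/26895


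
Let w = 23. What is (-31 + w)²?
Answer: 64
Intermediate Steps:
(-31 + w)² = (-31 + 23)² = (-8)² = 64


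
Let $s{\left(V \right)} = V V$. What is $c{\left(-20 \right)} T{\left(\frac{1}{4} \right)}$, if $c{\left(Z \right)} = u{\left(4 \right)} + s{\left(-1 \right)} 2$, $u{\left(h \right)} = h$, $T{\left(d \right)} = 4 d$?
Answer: $6$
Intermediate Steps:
$s{\left(V \right)} = V^{2}$
$c{\left(Z \right)} = 6$ ($c{\left(Z \right)} = 4 + \left(-1\right)^{2} \cdot 2 = 4 + 1 \cdot 2 = 4 + 2 = 6$)
$c{\left(-20 \right)} T{\left(\frac{1}{4} \right)} = 6 \cdot \frac{4}{4} = 6 \cdot 4 \cdot \frac{1}{4} = 6 \cdot 1 = 6$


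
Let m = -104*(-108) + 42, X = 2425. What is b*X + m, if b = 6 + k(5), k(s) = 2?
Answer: 30674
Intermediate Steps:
b = 8 (b = 6 + 2 = 8)
m = 11274 (m = 11232 + 42 = 11274)
b*X + m = 8*2425 + 11274 = 19400 + 11274 = 30674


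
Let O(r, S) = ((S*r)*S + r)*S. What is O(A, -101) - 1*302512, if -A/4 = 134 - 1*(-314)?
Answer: 1846177872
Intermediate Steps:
A = -1792 (A = -4*(134 - 1*(-314)) = -4*(134 + 314) = -4*448 = -1792)
O(r, S) = S*(r + r*S²) (O(r, S) = (r*S² + r)*S = (r + r*S²)*S = S*(r + r*S²))
O(A, -101) - 1*302512 = -101*(-1792)*(1 + (-101)²) - 1*302512 = -101*(-1792)*(1 + 10201) - 302512 = -101*(-1792)*10202 - 302512 = 1846480384 - 302512 = 1846177872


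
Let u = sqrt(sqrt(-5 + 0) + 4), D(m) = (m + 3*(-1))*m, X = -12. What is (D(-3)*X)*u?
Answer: -216*sqrt(4 + I*sqrt(5)) ≈ -447.45 - 116.58*I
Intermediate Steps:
D(m) = m*(-3 + m) (D(m) = (m - 3)*m = (-3 + m)*m = m*(-3 + m))
u = sqrt(4 + I*sqrt(5)) (u = sqrt(sqrt(-5) + 4) = sqrt(I*sqrt(5) + 4) = sqrt(4 + I*sqrt(5)) ≈ 2.0715 + 0.53971*I)
(D(-3)*X)*u = (-3*(-3 - 3)*(-12))*sqrt(4 + I*sqrt(5)) = (-3*(-6)*(-12))*sqrt(4 + I*sqrt(5)) = (18*(-12))*sqrt(4 + I*sqrt(5)) = -216*sqrt(4 + I*sqrt(5))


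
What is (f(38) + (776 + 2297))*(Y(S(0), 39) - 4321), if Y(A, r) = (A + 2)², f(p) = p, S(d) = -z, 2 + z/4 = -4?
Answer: -11339595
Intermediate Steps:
z = -24 (z = -8 + 4*(-4) = -8 - 16 = -24)
S(d) = 24 (S(d) = -1*(-24) = 24)
Y(A, r) = (2 + A)²
(f(38) + (776 + 2297))*(Y(S(0), 39) - 4321) = (38 + (776 + 2297))*((2 + 24)² - 4321) = (38 + 3073)*(26² - 4321) = 3111*(676 - 4321) = 3111*(-3645) = -11339595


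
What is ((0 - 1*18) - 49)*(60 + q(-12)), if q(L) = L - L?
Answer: -4020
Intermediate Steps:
q(L) = 0
((0 - 1*18) - 49)*(60 + q(-12)) = ((0 - 1*18) - 49)*(60 + 0) = ((0 - 18) - 49)*60 = (-18 - 49)*60 = -67*60 = -4020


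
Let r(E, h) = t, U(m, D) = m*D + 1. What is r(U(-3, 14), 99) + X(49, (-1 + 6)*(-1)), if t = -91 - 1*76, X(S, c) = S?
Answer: -118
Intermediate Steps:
U(m, D) = 1 + D*m (U(m, D) = D*m + 1 = 1 + D*m)
t = -167 (t = -91 - 76 = -167)
r(E, h) = -167
r(U(-3, 14), 99) + X(49, (-1 + 6)*(-1)) = -167 + 49 = -118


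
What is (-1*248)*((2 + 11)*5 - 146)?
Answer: 20088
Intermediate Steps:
(-1*248)*((2 + 11)*5 - 146) = -248*(13*5 - 146) = -248*(65 - 146) = -248*(-81) = 20088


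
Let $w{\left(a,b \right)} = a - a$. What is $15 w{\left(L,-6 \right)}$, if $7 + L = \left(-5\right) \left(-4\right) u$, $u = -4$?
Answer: $0$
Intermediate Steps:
$L = -87$ ($L = -7 + \left(-5\right) \left(-4\right) \left(-4\right) = -7 + 20 \left(-4\right) = -7 - 80 = -87$)
$w{\left(a,b \right)} = 0$
$15 w{\left(L,-6 \right)} = 15 \cdot 0 = 0$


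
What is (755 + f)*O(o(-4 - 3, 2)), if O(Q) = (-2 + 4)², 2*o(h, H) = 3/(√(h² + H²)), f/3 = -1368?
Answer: -13396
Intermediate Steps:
f = -4104 (f = 3*(-1368) = -4104)
o(h, H) = 3/(2*√(H² + h²)) (o(h, H) = (3/(√(h² + H²)))/2 = (3/(√(H² + h²)))/2 = (3/√(H² + h²))/2 = 3/(2*√(H² + h²)))
O(Q) = 4 (O(Q) = 2² = 4)
(755 + f)*O(o(-4 - 3, 2)) = (755 - 4104)*4 = -3349*4 = -13396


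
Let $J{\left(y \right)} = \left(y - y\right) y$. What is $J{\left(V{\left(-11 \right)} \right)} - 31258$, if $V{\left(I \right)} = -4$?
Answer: $-31258$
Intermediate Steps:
$J{\left(y \right)} = 0$ ($J{\left(y \right)} = 0 y = 0$)
$J{\left(V{\left(-11 \right)} \right)} - 31258 = 0 - 31258 = -31258$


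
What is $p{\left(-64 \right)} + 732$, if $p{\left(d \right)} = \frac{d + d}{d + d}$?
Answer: $733$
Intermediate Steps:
$p{\left(d \right)} = 1$ ($p{\left(d \right)} = \frac{2 d}{2 d} = 2 d \frac{1}{2 d} = 1$)
$p{\left(-64 \right)} + 732 = 1 + 732 = 733$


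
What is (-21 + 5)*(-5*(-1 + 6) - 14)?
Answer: 624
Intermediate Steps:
(-21 + 5)*(-5*(-1 + 6) - 14) = -16*(-5*5 - 14) = -16*(-25 - 14) = -16*(-39) = 624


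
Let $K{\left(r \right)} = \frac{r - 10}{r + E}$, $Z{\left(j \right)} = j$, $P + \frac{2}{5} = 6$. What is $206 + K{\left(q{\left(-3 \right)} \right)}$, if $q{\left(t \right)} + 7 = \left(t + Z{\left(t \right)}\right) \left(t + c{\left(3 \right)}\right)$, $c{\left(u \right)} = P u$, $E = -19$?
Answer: $\frac{112563}{544} \approx 206.92$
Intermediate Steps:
$P = \frac{28}{5}$ ($P = - \frac{2}{5} + 6 = \frac{28}{5} \approx 5.6$)
$c{\left(u \right)} = \frac{28 u}{5}$
$q{\left(t \right)} = -7 + 2 t \left(\frac{84}{5} + t\right)$ ($q{\left(t \right)} = -7 + \left(t + t\right) \left(t + \frac{28}{5} \cdot 3\right) = -7 + 2 t \left(t + \frac{84}{5}\right) = -7 + 2 t \left(\frac{84}{5} + t\right)$)
$K{\left(r \right)} = \frac{-10 + r}{-19 + r}$ ($K{\left(r \right)} = \frac{r - 10}{r - 19} = \frac{-10 + r}{-19 + r}$)
$206 + K{\left(q{\left(-3 \right)} \right)} = 206 + \frac{-10 + \left(-7 + 2 \left(-3\right)^{2} + \frac{168}{5} \left(-3\right)\right)}{-19 + \left(-7 + 2 \left(-3\right)^{2} + \frac{168}{5} \left(-3\right)\right)} = 206 + \frac{-10 - \frac{449}{5}}{-19 - \frac{449}{5}} = 206 + \frac{1}{- \frac{544}{5}} \left(- \frac{499}{5}\right) = 206 - - \frac{499}{544} = 206 + \frac{499}{544} = \frac{112563}{544}$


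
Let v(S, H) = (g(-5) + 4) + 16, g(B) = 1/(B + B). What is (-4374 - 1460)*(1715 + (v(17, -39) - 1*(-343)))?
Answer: -60612343/5 ≈ -1.2122e+7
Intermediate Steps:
g(B) = 1/(2*B)
v(S, H) = 199/10 (v(S, H) = ((1/2)/(-5) + 4) + 16 = ((1/2)*(-1/5) + 4) + 16 = (-1/10 + 4) + 16 = 39/10 + 16 = 199/10)
(-4374 - 1460)*(1715 + (v(17, -39) - 1*(-343))) = (-4374 - 1460)*(1715 + (199/10 - 1*(-343))) = -5834*(1715 + (199/10 + 343)) = -5834*(1715 + 3629/10) = -5834*20779/10 = -60612343/5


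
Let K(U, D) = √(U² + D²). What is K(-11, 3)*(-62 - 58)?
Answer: -120*√130 ≈ -1368.2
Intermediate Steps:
K(U, D) = √(D² + U²)
K(-11, 3)*(-62 - 58) = √(3² + (-11)²)*(-62 - 58) = √(9 + 121)*(-120) = √130*(-120) = -120*√130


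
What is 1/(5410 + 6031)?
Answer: 1/11441 ≈ 8.7405e-5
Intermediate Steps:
1/(5410 + 6031) = 1/11441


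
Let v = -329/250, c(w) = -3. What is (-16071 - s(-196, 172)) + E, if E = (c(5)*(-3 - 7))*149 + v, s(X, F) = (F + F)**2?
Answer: -32484579/250 ≈ -1.2994e+5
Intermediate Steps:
v = -329/250 (v = -329*1/250 = -329/250 ≈ -1.3160)
s(X, F) = 4*F**2 (s(X, F) = (2*F)**2 = 4*F**2)
E = 1117171/250 (E = -3*(-3 - 7)*149 - 329/250 = -3*(-10)*149 - 329/250 = 30*149 - 329/250 = 4470 - 329/250 = 1117171/250 ≈ 4468.7)
(-16071 - s(-196, 172)) + E = (-16071 - 4*172**2) + 1117171/250 = (-16071 - 4*29584) + 1117171/250 = (-16071 - 1*118336) + 1117171/250 = (-16071 - 118336) + 1117171/250 = -134407 + 1117171/250 = -32484579/250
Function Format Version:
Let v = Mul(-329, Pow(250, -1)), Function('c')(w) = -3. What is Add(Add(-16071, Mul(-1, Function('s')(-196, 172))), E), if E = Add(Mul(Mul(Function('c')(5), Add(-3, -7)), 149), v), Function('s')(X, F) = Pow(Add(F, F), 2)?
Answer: Rational(-32484579, 250) ≈ -1.2994e+5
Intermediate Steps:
v = Rational(-329, 250) (v = Mul(-329, Rational(1, 250)) = Rational(-329, 250) ≈ -1.3160)
Function('s')(X, F) = Mul(4, Pow(F, 2)) (Function('s')(X, F) = Pow(Mul(2, F), 2) = Mul(4, Pow(F, 2)))
E = Rational(1117171, 250) (E = Add(Mul(Mul(-3, Add(-3, -7)), 149), Rational(-329, 250)) = Add(Mul(Mul(-3, -10), 149), Rational(-329, 250)) = Add(Mul(30, 149), Rational(-329, 250)) = Add(4470, Rational(-329, 250)) = Rational(1117171, 250) ≈ 4468.7)
Add(Add(-16071, Mul(-1, Function('s')(-196, 172))), E) = Add(Add(-16071, Mul(-1, Mul(4, Pow(172, 2)))), Rational(1117171, 250)) = Add(Add(-16071, Mul(-1, Mul(4, 29584))), Rational(1117171, 250)) = Add(Add(-16071, Mul(-1, 118336)), Rational(1117171, 250)) = Add(Add(-16071, -118336), Rational(1117171, 250)) = Add(-134407, Rational(1117171, 250)) = Rational(-32484579, 250)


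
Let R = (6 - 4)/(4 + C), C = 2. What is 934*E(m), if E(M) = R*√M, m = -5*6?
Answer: 934*I*√30/3 ≈ 1705.2*I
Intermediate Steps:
R = ⅓ (R = (6 - 4)/(4 + 2) = 2/6 = 2*(⅙) = ⅓ ≈ 0.33333)
m = -30
E(M) = √M/3
934*E(m) = 934*(√(-30)/3) = 934*((I*√30)/3) = 934*(I*√30/3) = 934*I*√30/3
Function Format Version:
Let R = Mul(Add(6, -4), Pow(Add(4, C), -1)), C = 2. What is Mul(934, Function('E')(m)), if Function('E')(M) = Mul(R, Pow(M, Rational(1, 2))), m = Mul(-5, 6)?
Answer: Mul(Rational(934, 3), I, Pow(30, Rational(1, 2))) ≈ Mul(1705.2, I)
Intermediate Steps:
R = Rational(1, 3) (R = Mul(Add(6, -4), Pow(Add(4, 2), -1)) = Mul(2, Pow(6, -1)) = Mul(2, Rational(1, 6)) = Rational(1, 3) ≈ 0.33333)
m = -30
Function('E')(M) = Mul(Rational(1, 3), Pow(M, Rational(1, 2)))
Mul(934, Function('E')(m)) = Mul(934, Mul(Rational(1, 3), Pow(-30, Rational(1, 2)))) = Mul(934, Mul(Rational(1, 3), Mul(I, Pow(30, Rational(1, 2))))) = Mul(934, Mul(Rational(1, 3), I, Pow(30, Rational(1, 2)))) = Mul(Rational(934, 3), I, Pow(30, Rational(1, 2)))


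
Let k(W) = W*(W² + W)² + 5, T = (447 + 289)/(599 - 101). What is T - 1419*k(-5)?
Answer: 704895713/249 ≈ 2.8309e+6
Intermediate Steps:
T = 368/249 (T = 736/498 = 736*(1/498) = 368/249 ≈ 1.4779)
k(W) = 5 + W*(W + W²)² (k(W) = W*(W + W²)² + 5 = 5 + W*(W + W²)²)
T - 1419*k(-5) = 368/249 - 1419*(5 + (-5)³*(1 - 5)²) = 368/249 - 1419*(5 - 125*(-4)²) = 368/249 - 1419*(5 - 125*16) = 368/249 - 1419*(5 - 2000) = 368/249 - 1419*(-1995) = 368/249 + 2830905 = 704895713/249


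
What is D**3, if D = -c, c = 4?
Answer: -64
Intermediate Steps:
D = -4 (D = -1*4 = -4)
D**3 = (-4)**3 = -64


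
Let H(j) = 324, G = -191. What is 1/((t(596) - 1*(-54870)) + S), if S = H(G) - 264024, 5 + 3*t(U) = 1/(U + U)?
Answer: -3576/746782039 ≈ -4.7885e-6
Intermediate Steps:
t(U) = -5/3 + 1/(6*U) (t(U) = -5/3 + 1/(3*(U + U)) = -5/3 + 1/(3*((2*U))) = -5/3 + (1/(2*U))/3 = -5/3 + 1/(6*U))
S = -263700 (S = 324 - 264024 = -263700)
1/((t(596) - 1*(-54870)) + S) = 1/(((⅙)*(1 - 10*596)/596 - 1*(-54870)) - 263700) = 1/(((⅙)*(1/596)*(1 - 5960) + 54870) - 263700) = 1/(((⅙)*(1/596)*(-5959) + 54870) - 263700) = 1/((-5959/3576 + 54870) - 263700) = 1/(196209161/3576 - 263700) = 1/(-746782039/3576) = -3576/746782039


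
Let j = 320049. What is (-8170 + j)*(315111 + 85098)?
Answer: 124816782711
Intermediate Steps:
(-8170 + j)*(315111 + 85098) = (-8170 + 320049)*(315111 + 85098) = 311879*400209 = 124816782711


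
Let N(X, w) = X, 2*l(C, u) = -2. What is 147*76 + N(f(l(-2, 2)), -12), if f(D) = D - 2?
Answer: 11169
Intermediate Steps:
l(C, u) = -1 (l(C, u) = (½)*(-2) = -1)
f(D) = -2 + D
147*76 + N(f(l(-2, 2)), -12) = 147*76 + (-2 - 1) = 11172 - 3 = 11169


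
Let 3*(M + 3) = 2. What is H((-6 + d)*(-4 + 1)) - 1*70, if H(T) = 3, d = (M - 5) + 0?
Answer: -67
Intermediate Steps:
M = -7/3 (M = -3 + (1/3)*2 = -3 + 2/3 = -7/3 ≈ -2.3333)
d = -22/3 (d = (-7/3 - 5) + 0 = -22/3 + 0 = -22/3 ≈ -7.3333)
H((-6 + d)*(-4 + 1)) - 1*70 = 3 - 1*70 = 3 - 70 = -67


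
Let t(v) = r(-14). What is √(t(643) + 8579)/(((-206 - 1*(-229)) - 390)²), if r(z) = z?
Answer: √8565/134689 ≈ 0.00068712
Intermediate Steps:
t(v) = -14
√(t(643) + 8579)/(((-206 - 1*(-229)) - 390)²) = √(-14 + 8579)/(((-206 - 1*(-229)) - 390)²) = √8565/(((-206 + 229) - 390)²) = √8565/((23 - 390)²) = √8565/((-367)²) = √8565/134689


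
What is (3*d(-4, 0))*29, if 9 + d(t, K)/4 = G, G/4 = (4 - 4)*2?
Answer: -3132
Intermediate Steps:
G = 0 (G = 4*((4 - 4)*2) = 4*(0*2) = 4*0 = 0)
d(t, K) = -36 (d(t, K) = -36 + 4*0 = -36 + 0 = -36)
(3*d(-4, 0))*29 = (3*(-36))*29 = -108*29 = -3132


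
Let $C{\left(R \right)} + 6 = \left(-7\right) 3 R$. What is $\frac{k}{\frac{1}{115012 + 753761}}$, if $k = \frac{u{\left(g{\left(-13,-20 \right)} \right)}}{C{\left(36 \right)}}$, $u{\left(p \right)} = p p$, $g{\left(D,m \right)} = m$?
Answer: $- \frac{57918200}{127} \approx -4.5605 \cdot 10^{5}$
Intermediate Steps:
$u{\left(p \right)} = p^{2}$
$C{\left(R \right)} = -6 - 21 R$ ($C{\left(R \right)} = -6 + \left(-7\right) 3 R = -6 - 21 R$)
$k = - \frac{200}{381}$ ($k = \frac{\left(-20\right)^{2}}{-6 - 756} = \frac{400}{-6 - 756} = \frac{400}{-762} = 400 \left(- \frac{1}{762}\right) = - \frac{200}{381} \approx -0.52493$)
$\frac{k}{\frac{1}{115012 + 753761}} = - \frac{200}{381 \frac{1}{115012 + 753761}} = - \frac{200}{381 \cdot \frac{1}{868773}} = - \frac{200 \frac{1}{\frac{1}{868773}}}{381} = \left(- \frac{200}{381}\right) 868773 = - \frac{57918200}{127}$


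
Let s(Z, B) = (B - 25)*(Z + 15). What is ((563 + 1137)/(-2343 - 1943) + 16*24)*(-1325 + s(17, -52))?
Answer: -3114792918/2143 ≈ -1.4535e+6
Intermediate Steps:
s(Z, B) = (-25 + B)*(15 + Z)
((563 + 1137)/(-2343 - 1943) + 16*24)*(-1325 + s(17, -52)) = ((563 + 1137)/(-2343 - 1943) + 16*24)*(-1325 + (-375 - 25*17 + 15*(-52) - 52*17)) = (1700/(-4286) + 384)*(-1325 + (-375 - 425 - 780 - 884)) = (1700*(-1/4286) + 384)*(-1325 - 2464) = (-850/2143 + 384)*(-3789) = (822062/2143)*(-3789) = -3114792918/2143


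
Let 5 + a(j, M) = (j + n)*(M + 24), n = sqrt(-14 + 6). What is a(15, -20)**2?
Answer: 2897 + 880*I*sqrt(2) ≈ 2897.0 + 1244.5*I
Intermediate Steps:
n = 2*I*sqrt(2) (n = sqrt(-8) = 2*I*sqrt(2) ≈ 2.8284*I)
a(j, M) = -5 + (24 + M)*(j + 2*I*sqrt(2)) (a(j, M) = -5 + (j + 2*I*sqrt(2))*(M + 24) = -5 + (j + 2*I*sqrt(2))*(24 + M) = -5 + (24 + M)*(j + 2*I*sqrt(2)))
a(15, -20)**2 = (-5 + 24*15 - 20*15 + 48*I*sqrt(2) + 2*I*(-20)*sqrt(2))**2 = (-5 + 360 - 300 + 48*I*sqrt(2) - 40*I*sqrt(2))**2 = (55 + 8*I*sqrt(2))**2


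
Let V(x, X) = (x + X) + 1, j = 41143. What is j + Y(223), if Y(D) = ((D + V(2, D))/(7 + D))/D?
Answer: 2110224919/51290 ≈ 41143.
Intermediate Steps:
V(x, X) = 1 + X + x (V(x, X) = (X + x) + 1 = 1 + X + x)
Y(D) = (3 + 2*D)/(D*(7 + D)) (Y(D) = ((D + (1 + D + 2))/(7 + D))/D = ((D + (3 + D))/(7 + D))/D = ((3 + 2*D)/(7 + D))/D = (3 + 2*D)/(D*(7 + D)))
j + Y(223) = 41143 + (3 + 2*223)/(223*(7 + 223)) = 41143 + (1/223)*(3 + 446)/230 = 41143 + (1/223)*(1/230)*449 = 41143 + 449/51290 = 2110224919/51290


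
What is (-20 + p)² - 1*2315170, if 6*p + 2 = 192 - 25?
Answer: -9260455/4 ≈ -2.3151e+6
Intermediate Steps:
p = 55/2 (p = -⅓ + (192 - 25)/6 = -⅓ + (⅙)*167 = -⅓ + 167/6 = 55/2 ≈ 27.500)
(-20 + p)² - 1*2315170 = (-20 + 55/2)² - 1*2315170 = (15/2)² - 2315170 = 225/4 - 2315170 = -9260455/4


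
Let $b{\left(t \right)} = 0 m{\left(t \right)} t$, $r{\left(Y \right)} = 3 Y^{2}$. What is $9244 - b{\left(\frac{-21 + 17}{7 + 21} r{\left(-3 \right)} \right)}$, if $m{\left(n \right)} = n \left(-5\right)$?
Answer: $9244$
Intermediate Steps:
$m{\left(n \right)} = - 5 n$
$b{\left(t \right)} = 0$ ($b{\left(t \right)} = 0 \left(- 5 t\right) t = 0 t = 0$)
$9244 - b{\left(\frac{-21 + 17}{7 + 21} r{\left(-3 \right)} \right)} = 9244 - 0 = 9244 + 0 = 9244$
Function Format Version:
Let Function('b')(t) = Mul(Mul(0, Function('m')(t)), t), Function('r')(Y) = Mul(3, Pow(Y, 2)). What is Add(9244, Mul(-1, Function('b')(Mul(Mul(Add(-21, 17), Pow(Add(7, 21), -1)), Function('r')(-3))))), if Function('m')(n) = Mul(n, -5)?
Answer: 9244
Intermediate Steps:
Function('m')(n) = Mul(-5, n)
Function('b')(t) = 0 (Function('b')(t) = Mul(Mul(0, Mul(-5, t)), t) = Mul(0, t) = 0)
Add(9244, Mul(-1, Function('b')(Mul(Mul(Add(-21, 17), Pow(Add(7, 21), -1)), Function('r')(-3))))) = Add(9244, Mul(-1, 0)) = Add(9244, 0) = 9244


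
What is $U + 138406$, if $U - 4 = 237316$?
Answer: $375726$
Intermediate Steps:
$U = 237320$ ($U = 4 + 237316 = 237320$)
$U + 138406 = 237320 + 138406 = 375726$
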